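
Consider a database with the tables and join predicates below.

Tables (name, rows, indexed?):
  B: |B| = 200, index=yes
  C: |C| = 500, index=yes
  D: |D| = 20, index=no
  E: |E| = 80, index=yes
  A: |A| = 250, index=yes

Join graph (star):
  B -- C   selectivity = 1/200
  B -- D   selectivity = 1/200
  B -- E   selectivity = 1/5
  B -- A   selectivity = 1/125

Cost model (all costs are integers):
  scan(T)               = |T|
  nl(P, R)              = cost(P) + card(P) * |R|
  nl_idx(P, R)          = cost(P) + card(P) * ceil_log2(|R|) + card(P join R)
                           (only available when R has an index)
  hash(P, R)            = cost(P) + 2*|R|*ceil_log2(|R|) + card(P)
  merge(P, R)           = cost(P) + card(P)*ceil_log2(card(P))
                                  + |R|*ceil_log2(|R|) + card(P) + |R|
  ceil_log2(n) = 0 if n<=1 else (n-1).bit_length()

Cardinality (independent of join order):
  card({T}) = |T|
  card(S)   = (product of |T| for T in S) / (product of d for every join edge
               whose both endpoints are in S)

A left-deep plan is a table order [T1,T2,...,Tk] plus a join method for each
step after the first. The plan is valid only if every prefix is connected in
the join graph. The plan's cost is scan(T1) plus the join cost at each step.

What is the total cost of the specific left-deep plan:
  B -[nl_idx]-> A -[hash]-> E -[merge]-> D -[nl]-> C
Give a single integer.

step 1: scan B: cost=200, card=200
step 2: join A via nl_idx
    card(P join A) = 200*250/(125) = 400
    cost = 200 + 200*8 + 400 = 2200
step 3: join E via hash
    card(P join E) = 400*80/(5) = 6400
    cost = 2200 + 2*80*7 + 400 = 3720
step 4: join D via merge
    card(P join D) = 6400*20/(200) = 640
    cost = 3720 + 6400*13 + 20*5 + 6400 + 20 = 93440
step 5: join C via nl
    card(P join C) = 640*500/(200) = 1600
    cost = 93440 + 640*500 = 413440

413440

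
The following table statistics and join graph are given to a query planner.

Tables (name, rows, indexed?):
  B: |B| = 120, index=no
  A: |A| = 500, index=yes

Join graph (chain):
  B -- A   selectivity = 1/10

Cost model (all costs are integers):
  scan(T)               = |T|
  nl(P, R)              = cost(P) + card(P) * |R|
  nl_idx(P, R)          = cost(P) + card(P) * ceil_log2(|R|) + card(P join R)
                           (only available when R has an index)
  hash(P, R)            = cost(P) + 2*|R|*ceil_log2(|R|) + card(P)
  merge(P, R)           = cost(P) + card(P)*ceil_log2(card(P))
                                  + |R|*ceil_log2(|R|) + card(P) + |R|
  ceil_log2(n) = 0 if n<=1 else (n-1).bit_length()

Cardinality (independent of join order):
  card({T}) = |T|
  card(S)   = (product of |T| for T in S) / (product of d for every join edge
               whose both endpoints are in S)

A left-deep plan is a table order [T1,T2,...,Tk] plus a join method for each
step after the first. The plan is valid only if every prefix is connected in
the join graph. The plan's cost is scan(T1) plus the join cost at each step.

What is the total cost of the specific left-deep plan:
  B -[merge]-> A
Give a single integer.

step 1: scan B: cost=120, card=120
step 2: join A via merge
    card(P join A) = 120*500/(10) = 6000
    cost = 120 + 120*7 + 500*9 + 120 + 500 = 6080

6080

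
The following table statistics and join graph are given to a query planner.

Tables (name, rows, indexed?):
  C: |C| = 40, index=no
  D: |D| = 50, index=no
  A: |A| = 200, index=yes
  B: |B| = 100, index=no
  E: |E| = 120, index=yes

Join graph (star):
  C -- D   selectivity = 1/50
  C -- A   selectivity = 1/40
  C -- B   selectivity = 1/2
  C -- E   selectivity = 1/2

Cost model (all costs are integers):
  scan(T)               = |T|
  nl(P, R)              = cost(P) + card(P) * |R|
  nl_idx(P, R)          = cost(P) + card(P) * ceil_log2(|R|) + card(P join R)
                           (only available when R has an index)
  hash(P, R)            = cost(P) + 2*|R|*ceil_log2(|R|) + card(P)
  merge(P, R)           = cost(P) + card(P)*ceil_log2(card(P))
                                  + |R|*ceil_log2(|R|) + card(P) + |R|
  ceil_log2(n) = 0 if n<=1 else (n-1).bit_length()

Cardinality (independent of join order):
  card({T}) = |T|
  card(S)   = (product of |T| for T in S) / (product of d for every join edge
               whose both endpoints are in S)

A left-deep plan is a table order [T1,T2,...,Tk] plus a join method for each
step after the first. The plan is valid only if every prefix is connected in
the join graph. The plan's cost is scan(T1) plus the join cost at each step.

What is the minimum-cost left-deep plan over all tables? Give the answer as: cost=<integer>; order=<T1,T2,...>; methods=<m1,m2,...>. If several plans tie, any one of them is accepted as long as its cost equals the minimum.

Selinger DP (subsets sized 1..n):
  {C}: scan cost=40, card=40
  {D}: scan cost=50, card=50
  {A}: scan cost=200, card=200
  {B}: scan cost=100, card=100
  {E}: scan cost=120, card=120
  {CD}: card=40; try (C,hash)→580, (D,merge)→670, (D,hash)→680, (C,merge)→680, (D,nl)→2040, (C,nl)→2050; best=580 via (C,hash)
  {AC}: card=200; try (A,nl_idx)→560, (C,hash)→880, (A,merge)→2120, (C,merge)→2280, (A,hash)→3280, (A,nl)→8040 …(+1); best=560 via (A,nl_idx)
  {BC}: card=2000; try (C,hash)→680, (B,merge)→1120, (C,merge)→1180, (B,hash)→1480, (B,nl)→4040, (C,nl)→4100; best=680 via (C,hash)
  {CE}: card=2400; try (C,hash)→720, (E,merge)→1280, (C,merge)→1360, (E,hash)→1760, (E,nl_idx)→2720, (E,nl)→4840 …(+1); best=720 via (C,hash)
  {ACD}: card=200; try (A,nl_idx)→1100, (D,hash)→1360, (A,merge)→2660, (D,merge)→2710, (A,hash)→3820, (A,nl)→8580 …(+1); best=1100 via (A,nl_idx)
  {BCD}: card=2000; try (B,merge)→1660, (B,hash)→2020, (D,hash)→3280, (B,nl)→4580, (D,merge)→25030, (D,nl)→100680; best=1660 via (B,merge)
  {CDE}: card=2400; try (E,merge)→1820, (E,hash)→2300, (E,nl_idx)→3260, (D,hash)→3720, (E,nl)→5380, (D,merge)→32270 …(+1); best=1820 via (E,merge)
  {ABC}: card=10000; try (B,hash)→2160, (B,merge)→3160, (A,hash)→5880, (B,nl)→20560, (A,merge)→26480, (A,nl_idx)→26680 …(+1); best=2160 via (B,hash)
  {ACE}: card=12000; try (E,hash)→2440, (E,merge)→3320, (A,hash)→6320, (E,nl_idx)→13960, (E,nl)→24560, (A,nl_idx)→31920 …(+2); best=2440 via (E,hash)
  {BCE}: card=120000; try (E,hash)→4360, (B,hash)→4520, (E,merge)→25640, (B,merge)→32720, (E,nl_idx)→134680, (E,nl)→240680 …(+1); best=4360 via (E,hash)
  {ABCD}: card=10000; try (B,hash)→2700, (B,merge)→3700, (A,hash)→6860, (D,hash)→12760, (B,nl)→21100, (A,merge)→27460 …(+4); best=2700 via (B,hash)
  {ACDE}: card=12000; try (E,hash)→2980, (E,merge)→3860, (A,hash)→7420, (E,nl_idx)→14500, (D,hash)→15040, (E,nl)→25100 …(+5); best=2980 via (E,hash)
  {BCDE}: card=120000; try (E,hash)→5340, (B,hash)→5620, (E,merge)→26620, (B,merge)→33820, (D,hash)→124960, (E,nl_idx)→135660 …(+4); best=5340 via (E,hash)
  {ABCE}: card=600000; try (E,hash)→13840, (B,hash)→15840, (A,hash)→127560, (E,merge)→153120, (B,merge)→183240, (E,nl_idx)→672160 …(+5); best=13840 via (E,hash)
  {ABCDE}: card=600000; try (E,hash)→14380, (B,hash)→16380, (A,hash)→128540, (E,merge)→153660, (B,merge)→183780, (D,hash)→614440 …(+8); best=14380 via (E,hash)

cost=14380; order=D,C,A,B,E; methods=hash,nl_idx,hash,hash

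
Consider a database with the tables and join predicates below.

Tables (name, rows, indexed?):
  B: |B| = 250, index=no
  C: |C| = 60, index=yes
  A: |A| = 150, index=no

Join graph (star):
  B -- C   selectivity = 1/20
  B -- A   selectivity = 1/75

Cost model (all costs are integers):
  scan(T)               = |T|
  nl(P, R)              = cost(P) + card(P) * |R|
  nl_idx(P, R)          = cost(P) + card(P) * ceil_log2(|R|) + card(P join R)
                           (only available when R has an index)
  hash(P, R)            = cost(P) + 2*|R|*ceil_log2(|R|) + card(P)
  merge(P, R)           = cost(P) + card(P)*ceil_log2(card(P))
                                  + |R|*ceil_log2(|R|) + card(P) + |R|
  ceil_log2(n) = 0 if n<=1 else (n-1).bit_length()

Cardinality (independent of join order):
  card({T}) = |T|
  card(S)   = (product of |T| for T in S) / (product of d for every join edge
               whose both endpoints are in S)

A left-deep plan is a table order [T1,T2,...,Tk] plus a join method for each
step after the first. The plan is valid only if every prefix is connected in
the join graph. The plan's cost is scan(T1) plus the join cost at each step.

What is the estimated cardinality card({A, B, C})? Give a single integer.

1500

Tables in S: A(150), B(250), C(60)
Edges inside S: B-C(d=20), B-A(d=75)
numerator = 150 * 250 * 60 = 2250000
denominator = 20 * 75 = 1500
card(S) = 2250000 / 1500 = 1500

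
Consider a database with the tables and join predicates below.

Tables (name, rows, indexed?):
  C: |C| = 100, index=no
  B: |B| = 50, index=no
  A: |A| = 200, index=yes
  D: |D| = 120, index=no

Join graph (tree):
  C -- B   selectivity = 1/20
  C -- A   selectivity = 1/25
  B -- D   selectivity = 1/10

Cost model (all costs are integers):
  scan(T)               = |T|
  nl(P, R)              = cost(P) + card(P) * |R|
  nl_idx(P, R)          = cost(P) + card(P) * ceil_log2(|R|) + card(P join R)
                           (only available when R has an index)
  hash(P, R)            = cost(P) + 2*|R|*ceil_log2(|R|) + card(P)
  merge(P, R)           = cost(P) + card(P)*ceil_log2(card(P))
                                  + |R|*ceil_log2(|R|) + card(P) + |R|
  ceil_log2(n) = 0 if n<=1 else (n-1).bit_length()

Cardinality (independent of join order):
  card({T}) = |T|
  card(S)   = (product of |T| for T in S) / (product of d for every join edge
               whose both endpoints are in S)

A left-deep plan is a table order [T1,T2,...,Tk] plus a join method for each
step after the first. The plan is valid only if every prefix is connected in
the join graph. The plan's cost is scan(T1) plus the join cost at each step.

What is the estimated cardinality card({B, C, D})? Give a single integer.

Tables in S: B(50), C(100), D(120)
Edges inside S: C-B(d=20), B-D(d=10)
numerator = 50 * 100 * 120 = 600000
denominator = 20 * 10 = 200
card(S) = 600000 / 200 = 3000

3000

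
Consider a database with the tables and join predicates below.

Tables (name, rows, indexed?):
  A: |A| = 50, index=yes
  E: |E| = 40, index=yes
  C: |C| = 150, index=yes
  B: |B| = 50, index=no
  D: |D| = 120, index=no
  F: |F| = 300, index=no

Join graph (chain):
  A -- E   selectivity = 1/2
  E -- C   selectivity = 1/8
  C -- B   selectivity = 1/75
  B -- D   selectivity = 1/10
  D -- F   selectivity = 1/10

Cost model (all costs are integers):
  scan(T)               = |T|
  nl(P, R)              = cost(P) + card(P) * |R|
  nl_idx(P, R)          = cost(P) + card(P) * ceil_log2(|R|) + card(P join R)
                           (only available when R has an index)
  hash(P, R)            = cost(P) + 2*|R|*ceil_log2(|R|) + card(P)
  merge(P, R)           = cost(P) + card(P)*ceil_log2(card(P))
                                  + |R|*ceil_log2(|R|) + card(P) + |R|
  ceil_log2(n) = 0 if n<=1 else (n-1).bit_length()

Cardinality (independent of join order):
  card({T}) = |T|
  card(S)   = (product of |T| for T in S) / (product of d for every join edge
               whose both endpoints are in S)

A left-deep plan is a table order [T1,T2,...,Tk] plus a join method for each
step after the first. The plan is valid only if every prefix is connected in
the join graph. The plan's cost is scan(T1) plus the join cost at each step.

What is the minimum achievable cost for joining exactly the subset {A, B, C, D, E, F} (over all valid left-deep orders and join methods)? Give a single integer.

165310

Selinger DP over subsets of {A,B,C,D,E,F}:
  {A}: scan cost=50, card=50
  {E}: scan cost=40, card=40
  {C}: scan cost=150, card=150
  {B}: scan cost=50, card=50
  {D}: scan cost=120, card=120
  {F}: scan cost=300, card=300
  {AE}: card=1000; try (E,hash)→580, (A,merge)→670, (E,merge)→680, (A,hash)→680, (A,nl_idx)→1280, (E,nl_idx)→1350 …(+2); best=580 via (E,hash)
  {CE}: card=750; try (E,hash)→780, (C,nl_idx)→1110, (C,merge)→1670, (E,merge)→1780, (E,nl_idx)→1800, (C,hash)→2480 …(+2); best=780 via (E,hash)
  {BC}: card=100; try (C,nl_idx)→550, (B,hash)→900, (C,merge)→1750, (B,merge)→1850, (C,hash)→2500, (C,nl)→7550 …(+1); best=550 via (C,nl_idx)
  {BD}: card=600; try (B,hash)→840, (D,merge)→1360, (B,merge)→1430, (D,hash)→1780, (D,nl)→6050, (B,nl)→6120; best=840 via (B,hash)
  {DF}: card=3600; try (D,hash)→2280, (F,merge)→4080, (D,merge)→4260, (F,hash)→5640, (F,nl)→36120, (D,nl)→36300; best=2280 via (D,hash)
  {ACE}: card=18750; try (A,hash)→2130, (C,hash)→3980, (A,merge)→9380, (C,merge)→12930, (A,nl_idx)→24030, (C,nl_idx)→27330 …(+2); best=2130 via (A,hash)
  {BCE}: card=500; try (E,hash)→1130, (E,merge)→1630, (E,nl_idx)→1650, (B,hash)→2130, (E,nl)→4550, (B,merge)→9380 …(+1); best=1130 via (E,hash)
  {BCD}: card=1200; try (D,merge)→2310, (D,hash)→2330, (C,hash)→3840, (C,nl_idx)→6840, (C,merge)→8790, (D,nl)→12550 …(+1); best=2310 via (D,merge)
  {BDF}: card=18000; try (B,hash)→6480, (F,hash)→6840, (F,merge)→10440, (B,merge)→49430, (F,nl)→180840, (B,nl)→182280; best=6480 via (B,hash)
  {ABCE}: card=12500; try (A,hash)→2230, (A,merge)→6480, (A,nl_idx)→16630, (B,hash)→21480, (A,nl)→26130, (B,merge)→302480 …(+1); best=2230 via (A,hash)
  {BCDE}: card=6000; try (D,hash)→3310, (E,hash)→3990, (D,merge)→7090, (E,nl_idx)→15510, (E,merge)→16990, (E,nl)→50310 …(+1); best=3310 via (D,hash)
  {BCDF}: card=36000; try (F,hash)→8910, (F,merge)→19710, (C,hash)→26880, (C,nl_idx)→186480, (C,merge)→295830, (F,nl)→362310 …(+1); best=8910 via (F,hash)
  {ABCDE}: card=150000; try (A,hash)→9910, (D,hash)→16410, (A,merge)→87660, (A,nl_idx)→189310, (D,merge)→190690, (A,nl)→303310 …(+1); best=9910 via (A,hash)
  {BCDEF}: card=180000; try (F,hash)→14710, (E,hash)→45390, (F,merge)→90310, (E,nl_idx)→404910, (E,merge)→621190, (E,nl)→1448910 …(+1); best=14710 via (F,hash)
  {ABCDEF}: card=4500000; try (F,hash)→165310, (A,hash)→195310, (F,merge)→2862910, (A,merge)→3435060, (A,nl_idx)→5594710, (A,nl)→9014710 …(+1); best=165310 via (F,hash)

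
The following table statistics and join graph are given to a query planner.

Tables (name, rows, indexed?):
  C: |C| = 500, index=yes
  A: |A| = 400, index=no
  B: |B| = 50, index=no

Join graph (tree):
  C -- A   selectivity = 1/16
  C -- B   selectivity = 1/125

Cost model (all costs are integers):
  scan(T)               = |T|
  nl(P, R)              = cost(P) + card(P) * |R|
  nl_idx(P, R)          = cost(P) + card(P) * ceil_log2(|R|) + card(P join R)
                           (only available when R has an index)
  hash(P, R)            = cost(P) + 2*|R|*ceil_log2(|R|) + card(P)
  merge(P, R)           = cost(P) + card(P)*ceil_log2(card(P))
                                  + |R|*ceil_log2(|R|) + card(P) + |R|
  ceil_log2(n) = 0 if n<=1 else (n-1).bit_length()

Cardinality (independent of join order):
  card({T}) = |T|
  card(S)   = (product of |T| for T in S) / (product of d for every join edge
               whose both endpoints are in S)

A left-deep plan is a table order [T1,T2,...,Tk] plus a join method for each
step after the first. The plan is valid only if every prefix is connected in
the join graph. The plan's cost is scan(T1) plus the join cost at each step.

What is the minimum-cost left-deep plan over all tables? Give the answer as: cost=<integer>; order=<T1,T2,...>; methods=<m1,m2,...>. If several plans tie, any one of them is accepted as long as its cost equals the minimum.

Selinger DP (subsets sized 1..n):
  {C}: scan cost=500, card=500
  {A}: scan cost=400, card=400
  {B}: scan cost=50, card=50
  {AC}: card=12500; try (A,hash)→8200, (C,merge)→9400, (A,merge)→9500, (C,hash)→9800, (C,nl_idx)→16500, (C,nl)→200400 …(+1); best=8200 via (A,hash)
  {BC}: card=200; try (C,nl_idx)→700, (B,hash)→1600, (C,merge)→5400, (B,merge)→5850, (C,hash)→9100, (C,nl)→25050 …(+1); best=700 via (C,nl_idx)
  {ABC}: card=5000; try (A,merge)→6500, (A,hash)→8100, (B,hash)→21300, (A,nl)→80700, (B,merge)→196050, (B,nl)→633200; best=6500 via (A,merge)

cost=6500; order=B,C,A; methods=nl_idx,merge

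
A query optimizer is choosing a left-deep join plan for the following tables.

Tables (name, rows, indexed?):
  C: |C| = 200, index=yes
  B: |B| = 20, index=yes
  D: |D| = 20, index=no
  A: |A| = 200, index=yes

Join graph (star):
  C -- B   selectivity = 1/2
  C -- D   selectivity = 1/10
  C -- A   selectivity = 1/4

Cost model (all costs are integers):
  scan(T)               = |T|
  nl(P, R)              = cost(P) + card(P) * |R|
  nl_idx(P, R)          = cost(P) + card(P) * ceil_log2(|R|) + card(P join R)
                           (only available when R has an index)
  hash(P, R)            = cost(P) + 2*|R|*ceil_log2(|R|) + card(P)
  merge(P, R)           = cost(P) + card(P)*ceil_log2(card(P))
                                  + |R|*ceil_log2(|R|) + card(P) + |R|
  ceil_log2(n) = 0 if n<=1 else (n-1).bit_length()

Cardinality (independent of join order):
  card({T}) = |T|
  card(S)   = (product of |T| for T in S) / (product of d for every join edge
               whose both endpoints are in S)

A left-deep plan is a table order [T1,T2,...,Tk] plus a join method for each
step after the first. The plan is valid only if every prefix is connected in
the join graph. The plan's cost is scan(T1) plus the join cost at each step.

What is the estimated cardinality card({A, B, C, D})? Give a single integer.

200000

Tables in S: A(200), B(20), C(200), D(20)
Edges inside S: C-B(d=2), C-D(d=10), C-A(d=4)
numerator = 200 * 20 * 200 * 20 = 16000000
denominator = 2 * 10 * 4 = 80
card(S) = 16000000 / 80 = 200000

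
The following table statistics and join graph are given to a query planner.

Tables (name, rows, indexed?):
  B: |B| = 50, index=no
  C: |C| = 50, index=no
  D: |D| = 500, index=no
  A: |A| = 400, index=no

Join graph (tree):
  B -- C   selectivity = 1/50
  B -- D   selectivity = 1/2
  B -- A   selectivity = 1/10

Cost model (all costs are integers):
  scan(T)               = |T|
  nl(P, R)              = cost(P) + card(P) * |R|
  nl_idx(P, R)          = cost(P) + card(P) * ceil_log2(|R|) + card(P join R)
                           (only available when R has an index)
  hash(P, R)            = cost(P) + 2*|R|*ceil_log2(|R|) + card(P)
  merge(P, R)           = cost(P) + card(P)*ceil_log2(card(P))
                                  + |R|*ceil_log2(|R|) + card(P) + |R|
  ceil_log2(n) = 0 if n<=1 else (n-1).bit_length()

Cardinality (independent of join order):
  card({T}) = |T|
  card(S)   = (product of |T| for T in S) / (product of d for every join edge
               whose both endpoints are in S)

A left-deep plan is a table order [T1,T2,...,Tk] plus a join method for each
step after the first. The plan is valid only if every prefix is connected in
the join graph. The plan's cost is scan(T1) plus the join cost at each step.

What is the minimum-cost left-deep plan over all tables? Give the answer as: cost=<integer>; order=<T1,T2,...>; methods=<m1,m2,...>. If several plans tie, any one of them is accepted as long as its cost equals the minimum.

Selinger DP (subsets sized 1..n):
  {B}: scan cost=50, card=50
  {C}: scan cost=50, card=50
  {D}: scan cost=500, card=500
  {A}: scan cost=400, card=400
  {BC}: card=50; try (C,hash)→700, (B,hash)→700, (C,merge)→750, (B,merge)→750, (C,nl)→2550, (B,nl)→2550; best=700 via (C,hash)
  {BD}: card=12500; try (B,hash)→1600, (D,merge)→5400, (B,merge)→5850, (D,hash)→9100, (D,nl)→25050, (B,nl)→25500; best=1600 via (B,hash)
  {AB}: card=2000; try (B,hash)→1400, (A,merge)→4400, (B,merge)→4750, (A,hash)→7300, (A,nl)→20050, (B,nl)→20400; best=1400 via (B,hash)
  {BCD}: card=12500; try (D,merge)→6050, (D,hash)→9750, (C,hash)→14700, (D,nl)→25700, (C,merge)→189450, (C,nl)→626600; best=6050 via (D,merge)
  {ABC}: card=2000; try (C,hash)→4000, (A,merge)→5050, (A,hash)→7950, (A,nl)→20700, (C,merge)→25750, (C,nl)→101400; best=4000 via (C,hash)
  {ABD}: card=500000; try (D,hash)→12400, (A,hash)→21300, (D,merge)→30400, (A,merge)→193100, (D,nl)→1001400, (A,nl)→5001600; best=12400 via (D,hash)
  {ABCD}: card=500000; try (D,hash)→15000, (A,hash)→25750, (D,merge)→33000, (A,merge)→197550, (C,hash)→513000, (D,nl)→1004000 …(+3); best=15000 via (D,hash)

cost=15000; order=A,B,C,D; methods=hash,hash,hash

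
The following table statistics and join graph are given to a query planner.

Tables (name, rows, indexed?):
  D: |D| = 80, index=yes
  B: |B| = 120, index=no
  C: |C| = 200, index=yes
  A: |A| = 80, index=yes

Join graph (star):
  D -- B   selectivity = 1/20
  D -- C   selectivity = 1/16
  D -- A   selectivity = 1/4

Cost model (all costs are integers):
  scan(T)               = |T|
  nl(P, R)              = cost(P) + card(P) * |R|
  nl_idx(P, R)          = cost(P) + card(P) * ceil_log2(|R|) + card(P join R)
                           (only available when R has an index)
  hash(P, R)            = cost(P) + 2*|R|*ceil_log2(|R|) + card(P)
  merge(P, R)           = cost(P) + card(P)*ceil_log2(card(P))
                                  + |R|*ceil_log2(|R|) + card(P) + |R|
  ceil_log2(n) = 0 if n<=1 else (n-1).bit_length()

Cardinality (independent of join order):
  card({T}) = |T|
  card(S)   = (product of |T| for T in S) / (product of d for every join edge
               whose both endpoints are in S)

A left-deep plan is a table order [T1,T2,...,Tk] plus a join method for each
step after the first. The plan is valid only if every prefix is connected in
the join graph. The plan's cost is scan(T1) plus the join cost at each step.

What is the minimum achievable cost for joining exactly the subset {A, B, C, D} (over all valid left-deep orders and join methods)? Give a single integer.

Selinger DP over subsets of {A,B,C,D}:
  {D}: scan cost=80, card=80
  {B}: scan cost=120, card=120
  {C}: scan cost=200, card=200
  {A}: scan cost=80, card=80
  {BD}: card=480; try (D,hash)→1360, (D,nl_idx)→1440, (B,merge)→1680, (D,merge)→1720, (B,hash)→1840, (B,nl)→9680 …(+1); best=1360 via (D,hash)
  {CD}: card=1000; try (D,hash)→1520, (C,nl_idx)→1720, (C,merge)→2520, (D,nl_idx)→2600, (D,merge)→2640, (C,hash)→3360 …(+2); best=1520 via (D,hash)
  {AD}: card=1600; try (D,hash)→1280, (A,hash)→1280, (D,merge)→1360, (A,merge)→1360, (D,nl_idx)→2240, (A,nl_idx)→2240 …(+2); best=1280 via (D,hash)
  {BCD}: card=6000; try (B,hash)→4200, (C,hash)→5040, (C,merge)→7960, (C,nl_idx)→11200, (B,merge)→13480, (C,nl)→97360 …(+1); best=4200 via (B,hash)
  {ABD}: card=9600; try (A,hash)→2960, (B,hash)→4560, (A,merge)→6800, (A,nl_idx)→14320, (B,merge)→21440, (A,nl)→39760 …(+1); best=2960 via (A,hash)
  {ACD}: card=20000; try (A,hash)→3640, (C,hash)→6080, (A,merge)→13160, (C,merge)→22280, (A,nl_idx)→28520, (C,nl_idx)→34080 …(+2); best=3640 via (A,hash)
  {ABCD}: card=120000; try (A,hash)→11320, (C,hash)→15760, (B,hash)→25320, (A,merge)→88840, (C,merge)→148760, (A,nl_idx)→166200 …(+5); best=11320 via (A,hash)

11320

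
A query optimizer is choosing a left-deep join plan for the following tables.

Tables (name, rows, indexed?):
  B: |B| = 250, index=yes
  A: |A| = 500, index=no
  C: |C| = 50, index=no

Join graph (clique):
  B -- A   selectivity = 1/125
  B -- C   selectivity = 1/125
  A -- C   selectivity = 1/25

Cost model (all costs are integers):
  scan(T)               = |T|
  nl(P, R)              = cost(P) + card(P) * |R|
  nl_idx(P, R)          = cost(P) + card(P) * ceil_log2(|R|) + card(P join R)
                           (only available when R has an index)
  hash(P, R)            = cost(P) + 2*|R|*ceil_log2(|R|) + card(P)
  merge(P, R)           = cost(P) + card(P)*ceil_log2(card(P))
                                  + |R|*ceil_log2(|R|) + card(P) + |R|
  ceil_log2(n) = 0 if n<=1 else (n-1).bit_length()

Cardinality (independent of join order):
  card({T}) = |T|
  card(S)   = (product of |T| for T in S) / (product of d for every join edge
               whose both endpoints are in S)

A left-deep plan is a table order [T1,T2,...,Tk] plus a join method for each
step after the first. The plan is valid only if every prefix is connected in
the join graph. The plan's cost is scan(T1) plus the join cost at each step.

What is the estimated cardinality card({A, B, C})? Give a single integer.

16

Tables in S: A(500), B(250), C(50)
Edges inside S: B-A(d=125), B-C(d=125), A-C(d=25)
numerator = 500 * 250 * 50 = 6250000
denominator = 125 * 125 * 25 = 390625
card(S) = 6250000 / 390625 = 16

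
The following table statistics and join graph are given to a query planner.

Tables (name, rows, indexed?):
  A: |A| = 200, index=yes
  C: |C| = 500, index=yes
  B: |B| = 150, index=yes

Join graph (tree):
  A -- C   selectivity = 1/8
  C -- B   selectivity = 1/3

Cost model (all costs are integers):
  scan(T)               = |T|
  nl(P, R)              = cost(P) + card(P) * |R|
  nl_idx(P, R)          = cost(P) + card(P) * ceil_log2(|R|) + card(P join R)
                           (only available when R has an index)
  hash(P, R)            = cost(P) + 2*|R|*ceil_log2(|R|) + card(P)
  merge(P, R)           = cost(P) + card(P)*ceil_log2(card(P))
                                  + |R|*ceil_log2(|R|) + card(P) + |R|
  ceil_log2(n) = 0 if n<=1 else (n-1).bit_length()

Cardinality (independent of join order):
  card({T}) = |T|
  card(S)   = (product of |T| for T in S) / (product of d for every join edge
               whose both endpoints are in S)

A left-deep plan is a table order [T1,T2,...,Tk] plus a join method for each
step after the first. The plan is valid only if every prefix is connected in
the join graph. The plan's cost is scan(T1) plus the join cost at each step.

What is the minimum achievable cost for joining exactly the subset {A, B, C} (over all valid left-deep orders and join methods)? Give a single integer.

Selinger DP over subsets of {A,B,C}:
  {A}: scan cost=200, card=200
  {C}: scan cost=500, card=500
  {B}: scan cost=150, card=150
  {AC}: card=12500; try (A,hash)→4200, (C,merge)→7000, (A,merge)→7300, (C,hash)→9400, (C,nl_idx)→14500, (A,nl_idx)→17000 …(+2); best=4200 via (A,hash)
  {BC}: card=25000; try (B,hash)→3400, (C,merge)→6500, (B,merge)→6850, (C,hash)→9300, (C,nl_idx)→26500, (B,nl_idx)→29500 …(+2); best=3400 via (B,hash)
  {ABC}: card=625000; try (B,hash)→19100, (A,hash)→31600, (B,merge)→193050, (A,merge)→405200, (B,nl_idx)→729200, (A,nl_idx)→828400 …(+2); best=19100 via (B,hash)

19100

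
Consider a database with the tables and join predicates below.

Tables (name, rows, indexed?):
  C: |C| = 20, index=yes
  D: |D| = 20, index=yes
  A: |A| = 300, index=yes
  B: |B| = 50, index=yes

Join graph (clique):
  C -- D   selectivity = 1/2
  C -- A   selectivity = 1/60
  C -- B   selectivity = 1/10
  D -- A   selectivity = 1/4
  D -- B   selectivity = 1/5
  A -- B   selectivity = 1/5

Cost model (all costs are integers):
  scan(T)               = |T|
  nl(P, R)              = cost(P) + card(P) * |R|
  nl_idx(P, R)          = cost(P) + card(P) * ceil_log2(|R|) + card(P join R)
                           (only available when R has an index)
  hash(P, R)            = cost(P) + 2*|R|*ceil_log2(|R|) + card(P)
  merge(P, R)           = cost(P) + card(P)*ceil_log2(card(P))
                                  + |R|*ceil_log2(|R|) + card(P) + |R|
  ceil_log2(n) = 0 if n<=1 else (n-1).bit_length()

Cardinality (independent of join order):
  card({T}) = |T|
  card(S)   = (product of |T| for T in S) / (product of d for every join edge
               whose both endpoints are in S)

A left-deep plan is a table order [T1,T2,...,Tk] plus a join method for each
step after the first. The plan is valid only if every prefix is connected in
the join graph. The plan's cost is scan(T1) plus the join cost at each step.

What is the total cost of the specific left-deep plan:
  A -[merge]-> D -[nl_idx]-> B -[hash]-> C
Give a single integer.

18620

step 1: scan A: cost=300, card=300
step 2: join D via merge
    card(P join D) = 300*20/(4) = 1500
    cost = 300 + 300*9 + 20*5 + 300 + 20 = 3420
step 3: join B via nl_idx
    card(P join B) = 1500*50/(5*5) = 3000
    cost = 3420 + 1500*6 + 3000 = 15420
step 4: join C via hash
    card(P join C) = 3000*20/(2*60*10) = 50
    cost = 15420 + 2*20*5 + 3000 = 18620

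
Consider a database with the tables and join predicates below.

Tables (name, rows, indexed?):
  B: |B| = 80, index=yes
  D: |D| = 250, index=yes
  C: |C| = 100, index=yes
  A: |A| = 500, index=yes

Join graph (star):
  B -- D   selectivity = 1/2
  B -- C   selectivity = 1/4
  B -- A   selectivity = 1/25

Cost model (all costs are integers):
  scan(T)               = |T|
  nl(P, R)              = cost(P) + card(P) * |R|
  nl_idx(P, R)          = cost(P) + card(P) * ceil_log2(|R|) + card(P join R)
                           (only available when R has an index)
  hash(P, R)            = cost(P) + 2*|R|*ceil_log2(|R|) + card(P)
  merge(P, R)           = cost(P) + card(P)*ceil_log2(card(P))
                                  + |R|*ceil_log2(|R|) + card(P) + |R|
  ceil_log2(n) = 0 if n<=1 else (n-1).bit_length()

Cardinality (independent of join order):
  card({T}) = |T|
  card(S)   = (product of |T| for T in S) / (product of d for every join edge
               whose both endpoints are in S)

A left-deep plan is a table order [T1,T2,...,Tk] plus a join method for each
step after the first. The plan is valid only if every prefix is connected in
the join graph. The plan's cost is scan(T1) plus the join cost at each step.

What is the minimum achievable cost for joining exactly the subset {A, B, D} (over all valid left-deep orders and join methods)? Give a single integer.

Selinger DP over subsets of {A,B,D}:
  {B}: scan cost=80, card=80
  {D}: scan cost=250, card=250
  {A}: scan cost=500, card=500
  {BD}: card=10000; try (B,hash)→1620, (D,merge)→2970, (B,merge)→3140, (D,hash)→4160, (D,nl_idx)→10720, (B,nl_idx)→12000 …(+2); best=1620 via (B,hash)
  {AB}: card=1600; try (B,hash)→2120, (A,nl_idx)→2400, (B,nl_idx)→5600, (A,merge)→5720, (B,merge)→6140, (A,hash)→9160 …(+2); best=2120 via (B,hash)
  {ABD}: card=200000; try (D,hash)→7720, (A,hash)→20620, (D,merge)→23570, (A,merge)→156620, (D,nl_idx)→214920, (A,nl_idx)→291620 …(+2); best=7720 via (D,hash)

7720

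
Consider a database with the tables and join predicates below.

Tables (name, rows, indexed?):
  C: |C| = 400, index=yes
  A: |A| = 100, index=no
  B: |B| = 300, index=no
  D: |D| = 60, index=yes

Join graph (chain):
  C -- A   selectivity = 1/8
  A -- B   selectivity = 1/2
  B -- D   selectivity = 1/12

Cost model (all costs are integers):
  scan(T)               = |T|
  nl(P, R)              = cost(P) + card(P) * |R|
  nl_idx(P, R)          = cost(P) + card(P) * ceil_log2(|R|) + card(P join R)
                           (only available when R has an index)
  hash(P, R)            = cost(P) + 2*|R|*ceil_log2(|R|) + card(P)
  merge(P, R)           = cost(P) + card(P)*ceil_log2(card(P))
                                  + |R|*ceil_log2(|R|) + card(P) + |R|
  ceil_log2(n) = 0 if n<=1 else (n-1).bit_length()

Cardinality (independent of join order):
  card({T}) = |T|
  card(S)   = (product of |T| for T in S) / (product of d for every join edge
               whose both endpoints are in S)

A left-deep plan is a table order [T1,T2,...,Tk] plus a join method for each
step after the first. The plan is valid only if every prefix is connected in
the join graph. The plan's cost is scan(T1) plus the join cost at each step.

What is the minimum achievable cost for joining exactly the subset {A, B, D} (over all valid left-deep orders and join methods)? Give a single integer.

Selinger DP over subsets of {A,B,D}:
  {A}: scan cost=100, card=100
  {B}: scan cost=300, card=300
  {D}: scan cost=60, card=60
  {AB}: card=15000; try (A,hash)→2000, (B,merge)→3900, (A,merge)→4100, (B,hash)→5600, (B,nl)→30100, (A,nl)→30300; best=2000 via (A,hash)
  {BD}: card=1500; try (D,hash)→1320, (B,merge)→3480, (D,nl_idx)→3600, (D,merge)→3720, (B,hash)→5520, (B,nl)→18060 …(+1); best=1320 via (D,hash)
  {ABD}: card=75000; try (A,hash)→4220, (D,hash)→17720, (A,merge)→20120, (A,nl)→151320, (D,nl_idx)→167000, (D,merge)→227420 …(+1); best=4220 via (A,hash)

4220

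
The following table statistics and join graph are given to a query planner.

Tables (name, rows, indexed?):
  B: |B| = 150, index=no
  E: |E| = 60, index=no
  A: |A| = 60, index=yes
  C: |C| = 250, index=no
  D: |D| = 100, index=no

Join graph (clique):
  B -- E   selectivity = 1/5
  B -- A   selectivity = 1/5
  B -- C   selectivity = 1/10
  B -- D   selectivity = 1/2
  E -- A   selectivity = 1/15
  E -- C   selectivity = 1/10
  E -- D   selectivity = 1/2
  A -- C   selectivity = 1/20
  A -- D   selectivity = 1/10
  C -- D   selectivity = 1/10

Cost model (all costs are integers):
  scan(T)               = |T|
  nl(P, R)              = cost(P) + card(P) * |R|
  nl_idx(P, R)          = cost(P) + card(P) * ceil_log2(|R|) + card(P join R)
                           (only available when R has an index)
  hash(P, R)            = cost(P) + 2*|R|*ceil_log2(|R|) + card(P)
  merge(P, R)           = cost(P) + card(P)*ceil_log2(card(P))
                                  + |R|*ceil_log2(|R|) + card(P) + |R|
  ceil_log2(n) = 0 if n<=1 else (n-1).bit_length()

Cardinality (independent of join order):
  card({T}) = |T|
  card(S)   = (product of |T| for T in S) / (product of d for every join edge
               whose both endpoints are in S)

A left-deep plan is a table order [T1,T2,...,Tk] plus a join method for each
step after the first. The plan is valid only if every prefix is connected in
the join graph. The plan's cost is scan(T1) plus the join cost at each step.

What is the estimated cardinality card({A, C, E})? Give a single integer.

Tables in S: A(60), C(250), E(60)
Edges inside S: E-A(d=15), E-C(d=10), A-C(d=20)
numerator = 60 * 250 * 60 = 900000
denominator = 15 * 10 * 20 = 3000
card(S) = 900000 / 3000 = 300

300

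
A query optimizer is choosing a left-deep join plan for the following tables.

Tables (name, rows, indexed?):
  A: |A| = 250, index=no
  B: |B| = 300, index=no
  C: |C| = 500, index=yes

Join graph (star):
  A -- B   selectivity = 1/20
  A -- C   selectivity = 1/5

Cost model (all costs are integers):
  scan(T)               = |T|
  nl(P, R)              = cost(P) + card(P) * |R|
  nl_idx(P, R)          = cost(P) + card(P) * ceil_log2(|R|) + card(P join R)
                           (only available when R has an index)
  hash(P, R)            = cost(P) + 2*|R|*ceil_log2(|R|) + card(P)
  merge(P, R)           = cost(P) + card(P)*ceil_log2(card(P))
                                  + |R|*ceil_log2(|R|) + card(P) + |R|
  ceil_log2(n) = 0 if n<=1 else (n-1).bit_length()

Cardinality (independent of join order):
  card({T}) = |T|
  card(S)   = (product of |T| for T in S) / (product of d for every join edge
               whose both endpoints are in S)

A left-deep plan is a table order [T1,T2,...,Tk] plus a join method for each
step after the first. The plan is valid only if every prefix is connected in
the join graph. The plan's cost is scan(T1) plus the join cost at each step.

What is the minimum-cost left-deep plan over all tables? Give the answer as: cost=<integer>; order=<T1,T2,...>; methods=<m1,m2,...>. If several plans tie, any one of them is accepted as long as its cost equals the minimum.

cost=17350; order=B,A,C; methods=hash,hash

Selinger DP (subsets sized 1..n):
  {A}: scan cost=250, card=250
  {B}: scan cost=300, card=300
  {C}: scan cost=500, card=500
  {AB}: card=3750; try (A,hash)→4600, (B,merge)→5500, (A,merge)→5550, (B,hash)→5900, (B,nl)→75250, (A,nl)→75300; best=4600 via (A,hash)
  {AC}: card=25000; try (A,hash)→5000, (C,merge)→7500, (A,merge)→7750, (C,hash)→9500, (C,nl_idx)→27500, (C,nl)→125250 …(+1); best=5000 via (A,hash)
  {ABC}: card=375000; try (C,hash)→17350, (B,hash)→35400, (C,merge)→58350, (B,merge)→408000, (C,nl_idx)→413350, (C,nl)→1879600 …(+1); best=17350 via (C,hash)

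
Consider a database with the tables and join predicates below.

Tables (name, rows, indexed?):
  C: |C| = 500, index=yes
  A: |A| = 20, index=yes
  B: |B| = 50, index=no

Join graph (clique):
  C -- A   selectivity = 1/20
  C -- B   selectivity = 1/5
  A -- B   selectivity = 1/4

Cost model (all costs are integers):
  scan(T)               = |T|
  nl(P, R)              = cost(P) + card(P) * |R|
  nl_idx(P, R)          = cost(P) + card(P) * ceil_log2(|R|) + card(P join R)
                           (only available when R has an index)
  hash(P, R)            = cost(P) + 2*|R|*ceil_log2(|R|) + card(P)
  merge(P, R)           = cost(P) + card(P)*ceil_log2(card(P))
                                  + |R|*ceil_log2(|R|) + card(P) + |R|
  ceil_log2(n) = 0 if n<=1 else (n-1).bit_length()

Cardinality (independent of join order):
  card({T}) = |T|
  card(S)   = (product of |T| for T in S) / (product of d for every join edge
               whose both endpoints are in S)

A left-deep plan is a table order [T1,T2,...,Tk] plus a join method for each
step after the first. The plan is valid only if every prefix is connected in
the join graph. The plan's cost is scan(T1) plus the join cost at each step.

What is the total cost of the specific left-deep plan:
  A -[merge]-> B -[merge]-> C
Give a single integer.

7740

step 1: scan A: cost=20, card=20
step 2: join B via merge
    card(P join B) = 20*50/(4) = 250
    cost = 20 + 20*5 + 50*6 + 20 + 50 = 490
step 3: join C via merge
    card(P join C) = 250*500/(20*5) = 1250
    cost = 490 + 250*8 + 500*9 + 250 + 500 = 7740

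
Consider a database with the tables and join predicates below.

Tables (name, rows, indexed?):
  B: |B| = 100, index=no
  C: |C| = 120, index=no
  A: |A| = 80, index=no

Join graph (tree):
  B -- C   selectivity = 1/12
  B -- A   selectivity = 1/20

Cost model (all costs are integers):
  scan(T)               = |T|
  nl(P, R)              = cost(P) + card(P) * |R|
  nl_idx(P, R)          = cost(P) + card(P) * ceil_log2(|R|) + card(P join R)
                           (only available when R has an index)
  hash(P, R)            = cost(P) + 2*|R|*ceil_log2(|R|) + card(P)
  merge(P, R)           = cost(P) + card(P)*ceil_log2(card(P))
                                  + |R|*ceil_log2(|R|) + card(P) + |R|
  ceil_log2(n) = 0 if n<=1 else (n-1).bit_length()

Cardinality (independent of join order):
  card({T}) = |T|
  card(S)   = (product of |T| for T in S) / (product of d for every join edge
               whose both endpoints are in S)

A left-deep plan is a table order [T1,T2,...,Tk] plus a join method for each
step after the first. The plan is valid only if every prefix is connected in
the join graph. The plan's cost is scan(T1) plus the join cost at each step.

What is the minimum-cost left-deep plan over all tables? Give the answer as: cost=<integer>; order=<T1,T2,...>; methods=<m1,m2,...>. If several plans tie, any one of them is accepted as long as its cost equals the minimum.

Selinger DP (subsets sized 1..n):
  {B}: scan cost=100, card=100
  {C}: scan cost=120, card=120
  {A}: scan cost=80, card=80
  {BC}: card=1000; try (B,hash)→1640, (C,merge)→1860, (C,hash)→1880, (B,merge)→1880, (C,nl)→12100, (B,nl)→12120; best=1640 via (B,hash)
  {AB}: card=400; try (A,hash)→1320, (B,merge)→1520, (A,merge)→1540, (B,hash)→1560, (B,nl)→8080, (A,nl)→8100; best=1320 via (A,hash)
  {ABC}: card=4000; try (C,hash)→3400, (A,hash)→3760, (C,merge)→6280, (A,merge)→13280, (C,nl)→49320, (A,nl)→81640; best=3400 via (C,hash)

cost=3400; order=B,A,C; methods=hash,hash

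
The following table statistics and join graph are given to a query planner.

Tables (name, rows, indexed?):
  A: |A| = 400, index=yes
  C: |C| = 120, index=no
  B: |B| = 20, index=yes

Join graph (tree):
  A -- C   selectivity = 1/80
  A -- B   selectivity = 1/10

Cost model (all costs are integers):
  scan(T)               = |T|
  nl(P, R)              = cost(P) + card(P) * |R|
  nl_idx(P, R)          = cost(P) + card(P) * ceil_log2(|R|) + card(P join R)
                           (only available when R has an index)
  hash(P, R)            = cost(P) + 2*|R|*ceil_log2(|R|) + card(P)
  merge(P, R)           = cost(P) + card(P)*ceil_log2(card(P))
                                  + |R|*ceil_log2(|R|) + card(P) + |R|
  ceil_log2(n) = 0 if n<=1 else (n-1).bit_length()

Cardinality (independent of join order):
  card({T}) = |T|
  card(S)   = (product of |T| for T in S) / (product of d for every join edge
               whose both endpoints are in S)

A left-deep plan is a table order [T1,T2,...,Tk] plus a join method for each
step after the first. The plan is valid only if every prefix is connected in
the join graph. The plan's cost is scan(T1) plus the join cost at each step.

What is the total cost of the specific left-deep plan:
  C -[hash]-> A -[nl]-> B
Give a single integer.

step 1: scan C: cost=120, card=120
step 2: join A via hash
    card(P join A) = 120*400/(80) = 600
    cost = 120 + 2*400*9 + 120 = 7440
step 3: join B via nl
    card(P join B) = 600*20/(10) = 1200
    cost = 7440 + 600*20 = 19440

19440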